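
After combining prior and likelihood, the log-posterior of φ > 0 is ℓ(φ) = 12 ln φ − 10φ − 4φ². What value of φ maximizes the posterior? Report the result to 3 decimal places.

φ̂_MAP = 0.750

ℓ'(φ) = 12/φ − 10 − 8φ. Setting this to zero and multiplying by φ: 8φ² + 10φ − 12 = 0.
φ = (−10 + √(10² + 4·8·12)) / (2·8) = (−10 + √484) / 16 = (−10 + 22)/16 = 3/4.
ℓ''(φ) = −12/φ² − 8 < 0, confirming a maximum.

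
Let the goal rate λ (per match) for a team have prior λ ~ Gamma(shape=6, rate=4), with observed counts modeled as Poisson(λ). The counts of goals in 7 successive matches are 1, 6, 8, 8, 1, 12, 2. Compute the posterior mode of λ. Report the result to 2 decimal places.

λ̂_MAP = 3.91

Σxᵢ = 1+6+8+8+1+12+2 = 38, with n = 7.
Posterior ∝ λ^5e^(−4λ) · λ^38e^(−7λ) = λ^43e^(−11λ), i.e. Gamma(shape=44, rate=11).
The mode of a Gamma(a, b) with a ≥ 1 (shape–rate) is (a−1)/b = 43/11 ≈ 3.91.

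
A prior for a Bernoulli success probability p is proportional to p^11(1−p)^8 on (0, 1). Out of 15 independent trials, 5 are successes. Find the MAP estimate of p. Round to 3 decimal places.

The prior density ∝ p^11(1−p)^8 is the kernel of Beta(12, 9).
Data: 5 successes in 15 trials. The binomial likelihood contributes p^5(1−p)^10, so the posterior is Beta(12+5, 9+10) = Beta(17, 19).
For Beta(a, b) with a, b > 1 the mode is (a−1)/(a+b−2) = 16/34 ≈ 0.471.

p̂_MAP = 0.471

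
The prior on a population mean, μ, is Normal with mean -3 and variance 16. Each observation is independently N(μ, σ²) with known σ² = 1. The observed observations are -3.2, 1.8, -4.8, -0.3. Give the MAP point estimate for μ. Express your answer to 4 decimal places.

n = 4; x̄ = ((-3.2) + 1.8 + (-4.8) + (-0.3))/4 = -6.5/4 = -1.625.
For a Normal prior and Normal likelihood with known variance, the posterior is Normal; its mode equals its mean, the precision-weighted average.
Prior precision 1/σ₀² = 1/16 = 0.0625; data precision n/σ² = 4/1 = 4.
μ̂ = (0.0625·(-3) + 4·(-1.625)) / (0.0625 + 4) = (-6.6875)/4.0625 = -107/65 ≈ -1.6462.

μ̂_MAP = -1.6462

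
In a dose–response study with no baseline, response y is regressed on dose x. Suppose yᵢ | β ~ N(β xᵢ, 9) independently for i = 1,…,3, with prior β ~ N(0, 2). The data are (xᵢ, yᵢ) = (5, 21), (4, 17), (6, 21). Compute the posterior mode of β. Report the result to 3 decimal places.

log p(β | y) = −Σ(yᵢ − βxᵢ)²/(2·9) − β²/(2·2) + const.
Setting the derivative to zero: Σxᵢ(yᵢ − βxᵢ)/9 − β/2 = 0, so β = Σxᵢyᵢ / (Σxᵢ² + σ²/τ²).
Σxᵢyᵢ = 5·21 + 4·17 + 6·21 = 299; Σxᵢ² = 77; σ²/τ² = 4.5.
β̂_MAP = 299 / (77 + 4.5) = 299/81.5 ≈ 3.669.

β̂_MAP = 3.669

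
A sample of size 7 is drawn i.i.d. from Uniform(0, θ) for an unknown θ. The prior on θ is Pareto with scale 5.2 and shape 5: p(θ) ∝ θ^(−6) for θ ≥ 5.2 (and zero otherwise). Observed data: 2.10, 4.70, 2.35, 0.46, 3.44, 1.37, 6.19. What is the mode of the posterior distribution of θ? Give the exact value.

θ̂_MAP = 6.19

The Uniform(0, θ) likelihood is θ^(−n) for θ ≥ max(xᵢ), zero otherwise. Here max(xᵢ) = 6.19.
Posterior ∝ θ^(−6) · θ^(−7) = θ^(−13) on θ ≥ max(5.2, 6.19) = 6.19.
This density is strictly decreasing in θ, so the posterior mode lies at the lower boundary of the support.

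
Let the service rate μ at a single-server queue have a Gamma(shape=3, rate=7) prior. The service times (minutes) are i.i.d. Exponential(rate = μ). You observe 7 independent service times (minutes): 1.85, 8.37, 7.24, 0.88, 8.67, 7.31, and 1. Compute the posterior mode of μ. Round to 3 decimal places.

The Exponential(rate=μ) likelihood is ∝ μ^n e^(−μΣtᵢ). Here n = 7 and Σtᵢ = 1.85 + 8.37 + 7.24 + 0.88 + 8.67 + 7.31 + 1 = 35.32.
Posterior ∝ μ^2e^(−7μ) · μ^7e^(−35.32μ) = μ^9e^(−42.32μ), i.e. Gamma(10, 42.32).
Mode = (a−1)/b = 9/42.32 ≈ 0.213.

μ̂_MAP = 0.213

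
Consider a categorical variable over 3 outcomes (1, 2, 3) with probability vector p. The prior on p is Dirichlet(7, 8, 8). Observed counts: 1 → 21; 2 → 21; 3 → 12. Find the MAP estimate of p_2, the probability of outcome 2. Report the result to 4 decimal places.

MAP estimate: 0.3784

The posterior is Dirichlet(αᵢ + nᵢ) = Dirichlet(28, 29, 20).
For a Dirichlet(a₁,…,a_K) with all aᵢ > 1, the mode has j-th component (aⱼ − 1)/(Σaᵢ − K).
Here Σaᵢ = 77 and K = 3, so p_2 = (29 − 1)/(77 − 3) = 28/74 ≈ 0.3784.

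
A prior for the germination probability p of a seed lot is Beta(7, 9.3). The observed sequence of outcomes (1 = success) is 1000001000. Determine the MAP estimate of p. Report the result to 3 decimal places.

p̂_MAP = 0.329

Prior: Beta(7, 9.3).
Data: 2 successes in 10 trials (from the sequence). The binomial likelihood contributes p^2(1−p)^8, so the posterior is Beta(7+2, 9.3+8) = Beta(9, 17.3).
For Beta(a, b) with a, b > 1 the mode is (a−1)/(a+b−2) = 8/24.3 ≈ 0.329.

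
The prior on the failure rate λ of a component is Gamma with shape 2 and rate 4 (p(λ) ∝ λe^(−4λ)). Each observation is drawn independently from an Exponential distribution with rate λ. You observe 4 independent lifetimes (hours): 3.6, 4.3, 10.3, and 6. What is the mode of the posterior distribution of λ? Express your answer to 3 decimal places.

The Exponential(rate=λ) likelihood is ∝ λ^n e^(−λΣtᵢ). Here n = 4 and Σtᵢ = 3.6 + 4.3 + 10.3 + 6 = 24.2.
Posterior ∝ λe^(−4λ) · λ^4e^(−24.2λ) = λ^5e^(−28.2λ), i.e. Gamma(6, 28.2).
Mode = (a−1)/b = 5/28.2 ≈ 0.177.

λ̂_MAP = 0.177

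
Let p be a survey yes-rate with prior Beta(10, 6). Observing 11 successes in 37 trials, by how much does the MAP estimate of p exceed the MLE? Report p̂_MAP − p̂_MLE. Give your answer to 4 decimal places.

Posterior is Beta(21, 32); MAP = (21−1)/(53−2) = 20/51 ≈ 0.39216.
MLE ignores the prior: p̂_MLE = k/n = 11/37 ≈ 0.29730.
Difference = 20/51 − 11/37 = 179/1887 ≈ 0.0949.

MAP − MLE = 0.0949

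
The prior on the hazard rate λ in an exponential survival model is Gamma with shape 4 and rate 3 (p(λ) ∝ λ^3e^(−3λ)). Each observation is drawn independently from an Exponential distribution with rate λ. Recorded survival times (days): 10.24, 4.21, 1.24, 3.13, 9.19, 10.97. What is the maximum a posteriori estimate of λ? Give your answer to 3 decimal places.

The Exponential(rate=λ) likelihood is ∝ λ^n e^(−λΣtᵢ). Here n = 6 and Σtᵢ = 10.24 + 4.21 + 1.24 + 3.13 + 9.19 + 10.97 = 38.98.
Posterior ∝ λ^3e^(−3λ) · λ^6e^(−38.98λ) = λ^9e^(−41.98λ), i.e. Gamma(10, 41.98).
Mode = (a−1)/b = 9/41.98 ≈ 0.214.

λ̂_MAP = 0.214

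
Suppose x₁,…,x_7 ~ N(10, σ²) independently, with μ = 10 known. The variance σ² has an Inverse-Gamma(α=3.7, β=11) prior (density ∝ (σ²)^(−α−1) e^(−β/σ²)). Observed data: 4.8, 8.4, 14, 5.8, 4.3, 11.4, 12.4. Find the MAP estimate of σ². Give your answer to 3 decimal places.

σ̂²_MAP = 7.649

Sum of squared deviations about the known mean: SS = (4.8−10)² + (8.4−10)² + (14−10)² + (5.8−10)² + (4.3−10)² + (11.4−10)² + (12.4−10)² = 103.45.
The Normal likelihood contributes (σ²)^(−n/2) exp(−SS/(2σ²)), so the posterior is Inverse-Gamma(α + n/2, β + SS/2) = Inverse-Gamma(7.2, 62.725).
The mode of Inverse-Gamma(a, b) is b/(a+1) = 62.725/8.2 ≈ 7.649.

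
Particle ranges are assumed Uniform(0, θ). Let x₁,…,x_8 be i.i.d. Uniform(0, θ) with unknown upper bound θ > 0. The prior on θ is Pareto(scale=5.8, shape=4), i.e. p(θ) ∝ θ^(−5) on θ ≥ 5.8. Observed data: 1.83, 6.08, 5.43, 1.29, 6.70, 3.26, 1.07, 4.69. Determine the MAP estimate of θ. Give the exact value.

θ̂_MAP = 6.70

The Uniform(0, θ) likelihood is θ^(−n) for θ ≥ max(xᵢ), zero otherwise. Here max(xᵢ) = 6.70.
Posterior ∝ θ^(−5) · θ^(−8) = θ^(−13) on θ ≥ max(5.8, 6.70) = 6.70.
This density is strictly decreasing in θ, so the posterior mode lies at the lower boundary of the support.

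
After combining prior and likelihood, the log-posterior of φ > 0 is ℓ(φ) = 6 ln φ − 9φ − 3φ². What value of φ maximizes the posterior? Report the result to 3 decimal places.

ℓ'(φ) = 6/φ − 9 − 6φ. Setting this to zero and multiplying by φ: 6φ² + 9φ − 6 = 0.
φ = (−9 + √(9² + 4·6·6)) / (2·6) = (−9 + √225) / 12 = (−9 + 15)/12 = 1/2.
ℓ''(φ) = −6/φ² − 6 < 0, confirming a maximum.

φ̂_MAP = 0.500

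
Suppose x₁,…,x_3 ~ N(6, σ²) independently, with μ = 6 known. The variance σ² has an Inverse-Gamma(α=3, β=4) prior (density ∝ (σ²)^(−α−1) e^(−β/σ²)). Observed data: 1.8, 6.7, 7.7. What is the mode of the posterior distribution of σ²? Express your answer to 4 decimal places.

Sum of squared deviations about the known mean: SS = (1.8−6)² + (6.7−6)² + (7.7−6)² = 21.02.
The Normal likelihood contributes (σ²)^(−n/2) exp(−SS/(2σ²)), so the posterior is Inverse-Gamma(α + n/2, β + SS/2) = Inverse-Gamma(4.5, 14.51).
The mode of Inverse-Gamma(a, b) is b/(a+1) = 14.51/5.5 ≈ 2.6382.

σ̂²_MAP = 2.6382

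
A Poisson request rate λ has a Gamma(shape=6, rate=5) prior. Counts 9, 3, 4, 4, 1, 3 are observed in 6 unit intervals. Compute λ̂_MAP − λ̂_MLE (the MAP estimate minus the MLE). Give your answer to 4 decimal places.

Σxᵢ = 24. Posterior is Gamma(30, 11); MAP = (30−1)/11 = 29/11 ≈ 2.63636.
MLE = x̄ = 24/6 ≈ 4.00000.
Difference = 29/11 − 24/6 = -15/11 ≈ -1.3636.

MAP − MLE = -1.3636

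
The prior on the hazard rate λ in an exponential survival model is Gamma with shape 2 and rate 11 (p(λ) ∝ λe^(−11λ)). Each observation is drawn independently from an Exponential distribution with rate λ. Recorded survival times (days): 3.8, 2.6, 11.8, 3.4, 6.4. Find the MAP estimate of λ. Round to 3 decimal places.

The Exponential(rate=λ) likelihood is ∝ λ^n e^(−λΣtᵢ). Here n = 5 and Σtᵢ = 3.8 + 2.6 + 11.8 + 3.4 + 6.4 = 28.
Posterior ∝ λe^(−11λ) · λ^5e^(−28λ) = λ^6e^(−39λ), i.e. Gamma(7, 39).
Mode = (a−1)/b = 6/39 ≈ 0.154.

λ̂_MAP = 0.154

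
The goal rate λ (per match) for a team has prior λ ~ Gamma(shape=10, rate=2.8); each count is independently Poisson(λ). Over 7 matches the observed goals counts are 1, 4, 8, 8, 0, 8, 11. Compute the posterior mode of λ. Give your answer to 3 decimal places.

λ̂_MAP = 5.000

Σxᵢ = 1+4+8+8+0+8+11 = 40, with n = 7.
Posterior ∝ λ^9e^(−2.8λ) · λ^40e^(−7λ) = λ^49e^(−9.8λ), i.e. Gamma(shape=50, rate=9.8).
The mode of a Gamma(a, b) with a ≥ 1 (shape–rate) is (a−1)/b = 49/9.8 ≈ 5.000.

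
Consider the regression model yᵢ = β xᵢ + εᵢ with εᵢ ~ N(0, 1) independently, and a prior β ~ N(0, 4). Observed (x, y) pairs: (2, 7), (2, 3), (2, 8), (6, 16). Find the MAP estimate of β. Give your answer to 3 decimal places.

β̂_MAP = 2.736

log p(β | y) = −Σ(yᵢ − βxᵢ)²/(2·1) − β²/(2·4) + const.
Setting the derivative to zero: Σxᵢ(yᵢ − βxᵢ)/1 − β/4 = 0, so β = Σxᵢyᵢ / (Σxᵢ² + σ²/τ²).
Σxᵢyᵢ = 2·7 + 2·3 + 2·8 + 6·16 = 132; Σxᵢ² = 48; σ²/τ² = 0.25.
β̂_MAP = 132 / (48 + 0.25) = 132/48.25 ≈ 2.736.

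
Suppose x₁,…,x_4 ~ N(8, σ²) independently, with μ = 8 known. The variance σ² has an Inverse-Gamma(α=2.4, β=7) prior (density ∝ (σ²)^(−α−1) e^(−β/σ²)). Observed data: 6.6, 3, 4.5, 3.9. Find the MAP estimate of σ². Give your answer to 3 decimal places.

Sum of squared deviations about the known mean: SS = (6.6−8)² + (3−8)² + (4.5−8)² + (3.9−8)² = 56.02.
The Normal likelihood contributes (σ²)^(−n/2) exp(−SS/(2σ²)), so the posterior is Inverse-Gamma(α + n/2, β + SS/2) = Inverse-Gamma(4.4, 35.01).
The mode of Inverse-Gamma(a, b) is b/(a+1) = 35.01/5.4 ≈ 6.483.

σ̂²_MAP = 6.483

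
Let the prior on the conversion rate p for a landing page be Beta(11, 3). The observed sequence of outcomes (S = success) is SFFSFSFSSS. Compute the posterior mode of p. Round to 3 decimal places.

Prior: Beta(11, 3).
Data: 6 successes in 10 trials (from the sequence). The binomial likelihood contributes p^6(1−p)^4, so the posterior is Beta(11+6, 3+4) = Beta(17, 7).
For Beta(a, b) with a, b > 1 the mode is (a−1)/(a+b−2) = 16/22 ≈ 0.727.

p̂_MAP = 0.727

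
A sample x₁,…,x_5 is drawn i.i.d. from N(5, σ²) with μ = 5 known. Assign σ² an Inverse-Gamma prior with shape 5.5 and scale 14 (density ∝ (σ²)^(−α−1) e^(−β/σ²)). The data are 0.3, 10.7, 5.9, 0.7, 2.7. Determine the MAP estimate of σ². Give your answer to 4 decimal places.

Sum of squared deviations about the known mean: SS = (0.3−5)² + (10.7−5)² + (5.9−5)² + (0.7−5)² + (2.7−5)² = 79.17.
The Normal likelihood contributes (σ²)^(−n/2) exp(−SS/(2σ²)), so the posterior is Inverse-Gamma(α + n/2, β + SS/2) = Inverse-Gamma(8, 53.585).
The mode of Inverse-Gamma(a, b) is b/(a+1) = 53.585/9 ≈ 5.9539.

σ̂²_MAP = 5.9539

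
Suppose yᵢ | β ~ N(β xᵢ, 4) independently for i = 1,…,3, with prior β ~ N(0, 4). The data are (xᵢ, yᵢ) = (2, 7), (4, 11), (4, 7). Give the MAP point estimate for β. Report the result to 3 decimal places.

β̂_MAP = 2.324

log p(β | y) = −Σ(yᵢ − βxᵢ)²/(2·4) − β²/(2·4) + const.
Setting the derivative to zero: Σxᵢ(yᵢ − βxᵢ)/4 − β/4 = 0, so β = Σxᵢyᵢ / (Σxᵢ² + σ²/τ²).
Σxᵢyᵢ = 2·7 + 4·11 + 4·7 = 86; Σxᵢ² = 36; σ²/τ² = 1.
β̂_MAP = 86 / (36 + 1) = 86/37 ≈ 2.324.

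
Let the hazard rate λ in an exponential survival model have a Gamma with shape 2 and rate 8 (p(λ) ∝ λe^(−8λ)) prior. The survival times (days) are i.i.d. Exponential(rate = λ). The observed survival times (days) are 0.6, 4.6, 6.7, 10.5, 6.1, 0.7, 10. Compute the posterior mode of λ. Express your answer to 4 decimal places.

The Exponential(rate=λ) likelihood is ∝ λ^n e^(−λΣtᵢ). Here n = 7 and Σtᵢ = 0.6 + 4.6 + 6.7 + 10.5 + 6.1 + 0.7 + 10 = 39.2.
Posterior ∝ λe^(−8λ) · λ^7e^(−39.2λ) = λ^8e^(−47.2λ), i.e. Gamma(9, 47.2).
Mode = (a−1)/b = 8/47.2 ≈ 0.1695.

λ̂_MAP = 0.1695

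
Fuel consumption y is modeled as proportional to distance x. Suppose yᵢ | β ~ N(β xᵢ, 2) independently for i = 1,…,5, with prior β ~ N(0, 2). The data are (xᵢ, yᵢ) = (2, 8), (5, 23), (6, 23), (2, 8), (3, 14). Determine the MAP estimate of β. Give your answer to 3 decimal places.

log p(β | y) = −Σ(yᵢ − βxᵢ)²/(2·2) − β²/(2·2) + const.
Setting the derivative to zero: Σxᵢ(yᵢ − βxᵢ)/2 − β/2 = 0, so β = Σxᵢyᵢ / (Σxᵢ² + σ²/τ²).
Σxᵢyᵢ = 2·8 + 5·23 + 6·23 + 2·8 + 3·14 = 327; Σxᵢ² = 78; σ²/τ² = 1.
β̂_MAP = 327 / (78 + 1) = 327/79 ≈ 4.139.

β̂_MAP = 4.139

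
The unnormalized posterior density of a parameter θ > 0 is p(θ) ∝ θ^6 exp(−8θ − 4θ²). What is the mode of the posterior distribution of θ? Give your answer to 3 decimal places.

θ̂_MAP = 0.500

ℓ'(θ) = 6/θ − 8 − 8θ. Setting this to zero and multiplying by θ: 8θ² + 8θ − 6 = 0.
θ = (−8 + √(8² + 4·8·6)) / (2·8) = (−8 + √256) / 16 = (−8 + 16)/16 = 1/2.
ℓ''(θ) = −6/θ² − 8 < 0, confirming a maximum.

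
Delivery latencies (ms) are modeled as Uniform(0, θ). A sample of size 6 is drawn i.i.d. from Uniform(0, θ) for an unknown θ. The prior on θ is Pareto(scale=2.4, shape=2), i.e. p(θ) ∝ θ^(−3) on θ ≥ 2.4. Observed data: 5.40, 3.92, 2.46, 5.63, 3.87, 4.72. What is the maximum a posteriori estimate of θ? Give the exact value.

θ̂_MAP = 5.63

The Uniform(0, θ) likelihood is θ^(−n) for θ ≥ max(xᵢ), zero otherwise. Here max(xᵢ) = 5.63.
Posterior ∝ θ^(−3) · θ^(−6) = θ^(−9) on θ ≥ max(2.4, 5.63) = 5.63.
This density is strictly decreasing in θ, so the posterior mode lies at the lower boundary of the support.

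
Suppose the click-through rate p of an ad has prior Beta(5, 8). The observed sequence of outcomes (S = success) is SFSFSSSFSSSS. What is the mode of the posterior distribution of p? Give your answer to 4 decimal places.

p̂_MAP = 0.5652

Prior: Beta(5, 8).
Data: 9 successes in 12 trials (from the sequence). The binomial likelihood contributes p^9(1−p)^3, so the posterior is Beta(5+9, 8+3) = Beta(14, 11).
For Beta(a, b) with a, b > 1 the mode is (a−1)/(a+b−2) = 13/23 ≈ 0.5652.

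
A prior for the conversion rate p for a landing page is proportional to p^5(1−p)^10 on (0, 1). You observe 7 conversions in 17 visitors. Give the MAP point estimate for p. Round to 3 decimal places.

p̂_MAP = 0.375

The prior density ∝ p^5(1−p)^10 is the kernel of Beta(6, 11).
Data: 7 successes in 17 trials. The binomial likelihood contributes p^7(1−p)^10, so the posterior is Beta(6+7, 11+10) = Beta(13, 21).
For Beta(a, b) with a, b > 1 the mode is (a−1)/(a+b−2) = 12/32 ≈ 0.375.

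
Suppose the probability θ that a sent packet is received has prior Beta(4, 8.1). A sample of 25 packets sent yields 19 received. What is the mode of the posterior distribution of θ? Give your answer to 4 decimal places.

Prior: Beta(4, 8.1).
Data: 19 successes in 25 trials. The binomial likelihood contributes θ^19(1−θ)^6, so the posterior is Beta(4+19, 8.1+6) = Beta(23, 14.1).
For Beta(a, b) with a, b > 1 the mode is (a−1)/(a+b−2) = 22/35.1 ≈ 0.6268.

θ̂_MAP = 0.6268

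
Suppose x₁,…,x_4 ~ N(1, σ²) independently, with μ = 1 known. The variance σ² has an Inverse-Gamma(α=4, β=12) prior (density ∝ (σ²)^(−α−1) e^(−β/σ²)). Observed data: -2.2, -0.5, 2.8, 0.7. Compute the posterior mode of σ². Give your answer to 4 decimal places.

Sum of squared deviations about the known mean: SS = (-2.2−1)² + (-0.5−1)² + (2.8−1)² + (0.7−1)² = 15.82.
The Normal likelihood contributes (σ²)^(−n/2) exp(−SS/(2σ²)), so the posterior is Inverse-Gamma(α + n/2, β + SS/2) = Inverse-Gamma(6, 19.91).
The mode of Inverse-Gamma(a, b) is b/(a+1) = 19.91/7 ≈ 2.8443.

σ̂²_MAP = 2.8443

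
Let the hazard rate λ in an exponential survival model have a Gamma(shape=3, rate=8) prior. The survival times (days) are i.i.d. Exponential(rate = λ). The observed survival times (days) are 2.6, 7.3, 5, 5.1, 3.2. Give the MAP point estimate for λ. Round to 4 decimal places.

λ̂_MAP = 0.2244

The Exponential(rate=λ) likelihood is ∝ λ^n e^(−λΣtᵢ). Here n = 5 and Σtᵢ = 2.6 + 7.3 + 5 + 5.1 + 3.2 = 23.2.
Posterior ∝ λ^2e^(−8λ) · λ^5e^(−23.2λ) = λ^7e^(−31.2λ), i.e. Gamma(8, 31.2).
Mode = (a−1)/b = 7/31.2 ≈ 0.2244.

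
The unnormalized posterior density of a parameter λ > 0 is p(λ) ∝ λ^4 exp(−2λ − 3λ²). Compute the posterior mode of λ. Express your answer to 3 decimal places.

ℓ'(λ) = 4/λ − 2 − 6λ. Setting this to zero and multiplying by λ: 6λ² + 2λ − 4 = 0.
λ = (−2 + √(2² + 4·6·4)) / (2·6) = (−2 + √100) / 12 = (−2 + 10)/12 = 2/3.
ℓ''(λ) = −4/λ² − 6 < 0, confirming a maximum.

λ̂_MAP = 0.667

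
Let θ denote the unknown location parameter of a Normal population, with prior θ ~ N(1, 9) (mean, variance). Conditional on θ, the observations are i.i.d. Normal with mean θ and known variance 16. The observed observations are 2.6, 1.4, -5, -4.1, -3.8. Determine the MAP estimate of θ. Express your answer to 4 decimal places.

θ̂_MAP = -1.0508

n = 5; x̄ = (2.6 + 1.4 + (-5) + (-4.1) + (-3.8))/5 = -8.9/5 = -1.78.
For a Normal prior and Normal likelihood with known variance, the posterior is Normal; its mode equals its mean, the precision-weighted average.
Prior precision 1/σ₀² = 1/9; data precision n/σ² = 5/16 = 0.3125.
θ̂ = ((1/9)·1 + 0.3125·(-1.78)) / (1/9 + 0.3125) = (-641/1440)/(61/144) = -641/610 ≈ -1.0508.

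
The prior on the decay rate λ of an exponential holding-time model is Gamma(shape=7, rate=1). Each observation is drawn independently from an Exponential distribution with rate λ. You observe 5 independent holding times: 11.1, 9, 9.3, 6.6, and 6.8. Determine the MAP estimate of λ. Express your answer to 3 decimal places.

λ̂_MAP = 0.251

The Exponential(rate=λ) likelihood is ∝ λ^n e^(−λΣtᵢ). Here n = 5 and Σtᵢ = 11.1 + 9 + 9.3 + 6.6 + 6.8 = 42.8.
Posterior ∝ λ^6e^(−1λ) · λ^5e^(−42.8λ) = λ^11e^(−43.8λ), i.e. Gamma(12, 43.8).
Mode = (a−1)/b = 11/43.8 ≈ 0.251.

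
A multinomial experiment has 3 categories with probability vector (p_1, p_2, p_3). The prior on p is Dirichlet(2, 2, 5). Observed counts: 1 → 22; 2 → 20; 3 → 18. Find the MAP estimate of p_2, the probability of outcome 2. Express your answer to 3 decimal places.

MAP estimate: 0.318

The posterior is Dirichlet(αᵢ + nᵢ) = Dirichlet(24, 22, 23).
For a Dirichlet(a₁,…,a_K) with all aᵢ > 1, the mode has j-th component (aⱼ − 1)/(Σaᵢ − K).
Here Σaᵢ = 69 and K = 3, so p_2 = (22 − 1)/(69 − 3) = 21/66 ≈ 0.318.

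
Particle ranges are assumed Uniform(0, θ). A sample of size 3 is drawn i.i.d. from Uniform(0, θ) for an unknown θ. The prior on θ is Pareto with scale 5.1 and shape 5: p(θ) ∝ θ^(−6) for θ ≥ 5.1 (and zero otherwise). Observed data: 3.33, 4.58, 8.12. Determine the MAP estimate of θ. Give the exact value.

θ̂_MAP = 8.12

The Uniform(0, θ) likelihood is θ^(−n) for θ ≥ max(xᵢ), zero otherwise. Here max(xᵢ) = 8.12.
Posterior ∝ θ^(−6) · θ^(−3) = θ^(−9) on θ ≥ max(5.1, 8.12) = 8.12.
This density is strictly decreasing in θ, so the posterior mode lies at the lower boundary of the support.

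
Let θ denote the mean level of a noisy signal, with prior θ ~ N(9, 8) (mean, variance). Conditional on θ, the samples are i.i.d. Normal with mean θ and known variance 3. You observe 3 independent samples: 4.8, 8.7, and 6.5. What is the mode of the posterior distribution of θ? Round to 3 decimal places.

n = 3; x̄ = (4.8 + 8.7 + 6.5)/3 = 20/3 = 20/3 ≈ 6.6667.
For a Normal prior and Normal likelihood with known variance, the posterior is Normal; its mode equals its mean, the precision-weighted average.
Prior precision 1/σ₀² = 1/8 = 0.125; data precision n/σ² = 3/3 = 1.
θ̂ = (0.125·9 + 1·(20/3)) / (0.125 + 1) = (187/24)/1.125 = 187/27 ≈ 6.926.

θ̂_MAP = 6.926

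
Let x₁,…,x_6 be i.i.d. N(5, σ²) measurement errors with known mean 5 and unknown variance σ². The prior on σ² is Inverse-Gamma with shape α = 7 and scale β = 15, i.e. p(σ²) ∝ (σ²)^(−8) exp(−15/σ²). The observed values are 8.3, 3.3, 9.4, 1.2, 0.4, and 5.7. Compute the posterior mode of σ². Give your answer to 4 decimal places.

Sum of squared deviations about the known mean: SS = (8.3−5)² + (3.3−5)² + (9.4−5)² + (1.2−5)² + (0.4−5)² + (5.7−5)² = 69.23.
The Normal likelihood contributes (σ²)^(−n/2) exp(−SS/(2σ²)), so the posterior is Inverse-Gamma(α + n/2, β + SS/2) = Inverse-Gamma(10, 49.615).
The mode of Inverse-Gamma(a, b) is b/(a+1) = 49.615/11 ≈ 4.5105.

σ̂²_MAP = 4.5105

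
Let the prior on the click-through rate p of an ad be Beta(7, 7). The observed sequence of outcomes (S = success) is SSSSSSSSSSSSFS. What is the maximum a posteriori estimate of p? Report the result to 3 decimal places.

Prior: Beta(7, 7).
Data: 13 successes in 14 trials (from the sequence). The binomial likelihood contributes p^13(1−p)^1, so the posterior is Beta(7+13, 7+1) = Beta(20, 8).
For Beta(a, b) with a, b > 1 the mode is (a−1)/(a+b−2) = 19/26 ≈ 0.731.

p̂_MAP = 0.731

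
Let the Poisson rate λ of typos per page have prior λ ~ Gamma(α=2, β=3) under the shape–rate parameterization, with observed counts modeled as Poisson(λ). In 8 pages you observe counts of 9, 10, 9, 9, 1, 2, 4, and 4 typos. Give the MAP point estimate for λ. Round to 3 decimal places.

Σxᵢ = 9+10+9+9+1+2+4+4 = 48, with n = 8.
Posterior ∝ λe^(−3λ) · λ^48e^(−8λ) = λ^49e^(−11λ), i.e. Gamma(shape=50, rate=11).
The mode of a Gamma(a, b) with a ≥ 1 (shape–rate) is (a−1)/b = 49/11 ≈ 4.455.

λ̂_MAP = 4.455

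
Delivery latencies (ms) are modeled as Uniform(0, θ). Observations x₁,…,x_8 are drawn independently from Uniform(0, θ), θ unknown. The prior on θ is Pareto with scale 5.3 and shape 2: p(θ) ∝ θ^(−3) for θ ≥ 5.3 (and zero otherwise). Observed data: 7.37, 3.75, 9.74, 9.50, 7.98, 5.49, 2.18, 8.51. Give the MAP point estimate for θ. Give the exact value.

θ̂_MAP = 9.74

The Uniform(0, θ) likelihood is θ^(−n) for θ ≥ max(xᵢ), zero otherwise. Here max(xᵢ) = 9.74.
Posterior ∝ θ^(−3) · θ^(−8) = θ^(−11) on θ ≥ max(5.3, 9.74) = 9.74.
This density is strictly decreasing in θ, so the posterior mode lies at the lower boundary of the support.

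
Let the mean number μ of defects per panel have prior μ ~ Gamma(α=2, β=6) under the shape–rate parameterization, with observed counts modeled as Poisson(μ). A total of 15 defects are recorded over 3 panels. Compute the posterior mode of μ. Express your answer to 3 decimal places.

μ̂_MAP = 1.778

Σxᵢ = 15, n = 3.
Posterior ∝ μe^(−6μ) · μ^15e^(−3μ) = μ^16e^(−9μ), i.e. Gamma(shape=17, rate=9).
The mode of a Gamma(a, b) with a ≥ 1 (shape–rate) is (a−1)/b = 16/9 ≈ 1.778.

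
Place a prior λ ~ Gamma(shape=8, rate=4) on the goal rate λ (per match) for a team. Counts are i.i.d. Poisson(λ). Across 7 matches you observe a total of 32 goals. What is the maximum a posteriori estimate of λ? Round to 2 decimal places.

Σxᵢ = 32, n = 7.
Posterior ∝ λ^7e^(−4λ) · λ^32e^(−7λ) = λ^39e^(−11λ), i.e. Gamma(shape=40, rate=11).
The mode of a Gamma(a, b) with a ≥ 1 (shape–rate) is (a−1)/b = 39/11 ≈ 3.55.

λ̂_MAP = 3.55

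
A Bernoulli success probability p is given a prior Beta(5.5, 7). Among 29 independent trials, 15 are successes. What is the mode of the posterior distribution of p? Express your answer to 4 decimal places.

p̂_MAP = 0.4937

Prior: Beta(5.5, 7).
Data: 15 successes in 29 trials. The binomial likelihood contributes p^15(1−p)^14, so the posterior is Beta(5.5+15, 7+14) = Beta(20.5, 21).
For Beta(a, b) with a, b > 1 the mode is (a−1)/(a+b−2) = 19.5/39.5 ≈ 0.4937.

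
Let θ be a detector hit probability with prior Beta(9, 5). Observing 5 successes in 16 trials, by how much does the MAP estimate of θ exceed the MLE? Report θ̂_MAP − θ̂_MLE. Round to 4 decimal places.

Posterior is Beta(14, 16); MAP = (14−1)/(30−2) = 13/28 ≈ 0.46429.
MLE ignores the prior: θ̂_MLE = k/n = 5/16 ≈ 0.31250.
Difference = 13/28 − 5/16 = 17/112 ≈ 0.1518.

MAP − MLE = 0.1518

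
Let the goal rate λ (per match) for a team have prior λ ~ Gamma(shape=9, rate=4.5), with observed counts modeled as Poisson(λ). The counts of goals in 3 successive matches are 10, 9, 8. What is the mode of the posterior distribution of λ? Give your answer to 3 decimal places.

λ̂_MAP = 4.667

Σxᵢ = 10+9+8 = 27, with n = 3.
Posterior ∝ λ^8e^(−4.5λ) · λ^27e^(−3λ) = λ^35e^(−7.5λ), i.e. Gamma(shape=36, rate=7.5).
The mode of a Gamma(a, b) with a ≥ 1 (shape–rate) is (a−1)/b = 35/7.5 ≈ 4.667.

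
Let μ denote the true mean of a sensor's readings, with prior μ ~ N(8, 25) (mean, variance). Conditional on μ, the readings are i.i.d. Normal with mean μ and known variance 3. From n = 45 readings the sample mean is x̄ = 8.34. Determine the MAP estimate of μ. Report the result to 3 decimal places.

n = 45, x̄ = 8.34.
For a Normal prior and Normal likelihood with known variance, the posterior is Normal; its mode equals its mean, the precision-weighted average.
Prior precision 1/σ₀² = 1/25 = 0.04; data precision n/σ² = 45/3 = 15.
μ̂ = (0.04·8 + 15·8.34) / (0.04 + 15) = 125.42/15.04 = 6271/752 ≈ 8.339.

μ̂_MAP = 8.339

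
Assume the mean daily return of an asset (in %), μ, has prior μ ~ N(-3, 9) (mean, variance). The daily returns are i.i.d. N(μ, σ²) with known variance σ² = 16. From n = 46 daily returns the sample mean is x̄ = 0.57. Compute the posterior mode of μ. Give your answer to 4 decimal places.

μ̂_MAP = 0.4372

n = 46, x̄ = 0.57.
For a Normal prior and Normal likelihood with known variance, the posterior is Normal; its mode equals its mean, the precision-weighted average.
Prior precision 1/σ₀² = 1/9; data precision n/σ² = 46/16 = 2.875.
μ̂ = ((1/9)·(-3) + 2.875·0.57) / (1/9 + 2.875) = (3133/2400)/(215/72) = 9399/21500 ≈ 0.4372.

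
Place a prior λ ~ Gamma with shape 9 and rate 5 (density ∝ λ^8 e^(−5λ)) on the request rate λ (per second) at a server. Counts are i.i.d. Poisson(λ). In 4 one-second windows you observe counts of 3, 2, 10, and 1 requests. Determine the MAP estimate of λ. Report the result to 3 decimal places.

Σxᵢ = 3+2+10+1 = 16, with n = 4.
Posterior ∝ λ^8e^(−5λ) · λ^16e^(−4λ) = λ^24e^(−9λ), i.e. Gamma(shape=25, rate=9).
The mode of a Gamma(a, b) with a ≥ 1 (shape–rate) is (a−1)/b = 24/9 ≈ 2.667.

λ̂_MAP = 2.667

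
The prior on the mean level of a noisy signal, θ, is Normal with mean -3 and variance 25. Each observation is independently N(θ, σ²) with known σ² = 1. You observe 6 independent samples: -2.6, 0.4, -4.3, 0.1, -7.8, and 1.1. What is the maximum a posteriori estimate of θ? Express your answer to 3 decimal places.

θ̂_MAP = -2.189

n = 6; x̄ = ((-2.6) + 0.4 + (-4.3) + 0.1 + (-7.8) + 1.1)/6 = -13.1/6 = -131/60 ≈ -2.1833.
For a Normal prior and Normal likelihood with known variance, the posterior is Normal; its mode equals its mean, the precision-weighted average.
Prior precision 1/σ₀² = 1/25 = 0.04; data precision n/σ² = 6/1 = 6.
θ̂ = (0.04·(-3) + 6·(-131/60)) / (0.04 + 6) = (-13.22)/6.04 = -661/302 ≈ -2.189.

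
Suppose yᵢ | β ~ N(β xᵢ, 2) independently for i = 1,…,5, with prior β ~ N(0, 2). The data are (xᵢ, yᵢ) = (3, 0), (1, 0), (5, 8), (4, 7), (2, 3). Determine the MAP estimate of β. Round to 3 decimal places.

log p(β | y) = −Σ(yᵢ − βxᵢ)²/(2·2) − β²/(2·2) + const.
Setting the derivative to zero: Σxᵢ(yᵢ − βxᵢ)/2 − β/2 = 0, so β = Σxᵢyᵢ / (Σxᵢ² + σ²/τ²).
Σxᵢyᵢ = 3·0 + 1·0 + 5·8 + 4·7 + 2·3 = 74; Σxᵢ² = 55; σ²/τ² = 1.
β̂_MAP = 74 / (55 + 1) = 74/56 ≈ 1.321.

β̂_MAP = 1.321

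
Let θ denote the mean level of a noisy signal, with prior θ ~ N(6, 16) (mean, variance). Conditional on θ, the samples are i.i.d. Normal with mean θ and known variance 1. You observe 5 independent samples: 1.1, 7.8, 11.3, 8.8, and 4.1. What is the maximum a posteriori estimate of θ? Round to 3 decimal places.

θ̂_MAP = 6.612

n = 5; x̄ = (1.1 + 7.8 + 11.3 + 8.8 + 4.1)/5 = 33.1/5 = 6.62.
For a Normal prior and Normal likelihood with known variance, the posterior is Normal; its mode equals its mean, the precision-weighted average.
Prior precision 1/σ₀² = 1/16 = 0.0625; data precision n/σ² = 5/1 = 5.
θ̂ = (0.0625·6 + 5·6.62) / (0.0625 + 5) = 33.475/5.0625 = 2678/405 ≈ 6.612.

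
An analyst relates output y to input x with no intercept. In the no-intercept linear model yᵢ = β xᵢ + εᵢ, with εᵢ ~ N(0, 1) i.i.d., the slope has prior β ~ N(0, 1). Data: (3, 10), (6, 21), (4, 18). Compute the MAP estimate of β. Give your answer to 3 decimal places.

β̂_MAP = 3.677

log p(β | y) = −Σ(yᵢ − βxᵢ)²/(2·1) − β²/(2·1) + const.
Setting the derivative to zero: Σxᵢ(yᵢ − βxᵢ)/1 − β/1 = 0, so β = Σxᵢyᵢ / (Σxᵢ² + σ²/τ²).
Σxᵢyᵢ = 3·10 + 6·21 + 4·18 = 228; Σxᵢ² = 61; σ²/τ² = 1.
β̂_MAP = 228 / (61 + 1) = 228/62 ≈ 3.677.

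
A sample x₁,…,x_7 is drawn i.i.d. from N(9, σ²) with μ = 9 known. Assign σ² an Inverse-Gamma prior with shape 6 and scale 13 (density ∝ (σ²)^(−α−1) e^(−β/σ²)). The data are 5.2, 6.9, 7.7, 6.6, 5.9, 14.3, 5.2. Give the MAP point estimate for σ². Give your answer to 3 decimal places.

σ̂²_MAP = 4.973

Sum of squared deviations about the known mean: SS = (5.2−9)² + (6.9−9)² + (7.7−9)² + (6.6−9)² + (5.9−9)² + (14.3−9)² + (5.2−9)² = 78.44.
The Normal likelihood contributes (σ²)^(−n/2) exp(−SS/(2σ²)), so the posterior is Inverse-Gamma(α + n/2, β + SS/2) = Inverse-Gamma(9.5, 52.22).
The mode of Inverse-Gamma(a, b) is b/(a+1) = 52.22/10.5 ≈ 4.973.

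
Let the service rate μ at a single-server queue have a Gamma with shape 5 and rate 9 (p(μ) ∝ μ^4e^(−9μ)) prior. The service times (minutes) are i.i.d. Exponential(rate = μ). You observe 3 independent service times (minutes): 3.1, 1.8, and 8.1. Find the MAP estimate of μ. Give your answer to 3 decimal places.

The Exponential(rate=μ) likelihood is ∝ μ^n e^(−μΣtᵢ). Here n = 3 and Σtᵢ = 3.1 + 1.8 + 8.1 = 13.
Posterior ∝ μ^4e^(−9μ) · μ^3e^(−13μ) = μ^7e^(−22μ), i.e. Gamma(8, 22).
Mode = (a−1)/b = 7/22 ≈ 0.318.

μ̂_MAP = 0.318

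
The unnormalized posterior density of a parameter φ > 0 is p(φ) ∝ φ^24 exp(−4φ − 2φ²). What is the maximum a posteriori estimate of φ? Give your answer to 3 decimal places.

φ̂_MAP = 2.000

ℓ'(φ) = 24/φ − 4 − 4φ. Setting this to zero and multiplying by φ: 4φ² + 4φ − 24 = 0.
φ = (−4 + √(4² + 4·4·24)) / (2·4) = (−4 + √400) / 8 = (−4 + 20)/8 = 2.
ℓ''(φ) = −24/φ² − 4 < 0, confirming a maximum.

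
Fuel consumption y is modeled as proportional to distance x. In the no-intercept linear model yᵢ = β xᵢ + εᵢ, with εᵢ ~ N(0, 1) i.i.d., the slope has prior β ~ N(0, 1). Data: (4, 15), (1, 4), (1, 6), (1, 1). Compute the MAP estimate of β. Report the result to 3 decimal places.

log p(β | y) = −Σ(yᵢ − βxᵢ)²/(2·1) − β²/(2·1) + const.
Setting the derivative to zero: Σxᵢ(yᵢ − βxᵢ)/1 − β/1 = 0, so β = Σxᵢyᵢ / (Σxᵢ² + σ²/τ²).
Σxᵢyᵢ = 4·15 + 1·4 + 1·6 + 1·1 = 71; Σxᵢ² = 19; σ²/τ² = 1.
β̂_MAP = 71 / (19 + 1) = 71/20 ≈ 3.550.

β̂_MAP = 3.550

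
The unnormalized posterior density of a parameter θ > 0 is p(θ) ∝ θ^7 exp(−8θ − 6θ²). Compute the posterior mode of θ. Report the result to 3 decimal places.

ℓ'(θ) = 7/θ − 8 − 12θ. Setting this to zero and multiplying by θ: 12θ² + 8θ − 7 = 0.
θ = (−8 + √(8² + 4·12·7)) / (2·12) = (−8 + √400) / 24 = (−8 + 20)/24 = 1/2.
ℓ''(θ) = −7/θ² − 12 < 0, confirming a maximum.

θ̂_MAP = 0.500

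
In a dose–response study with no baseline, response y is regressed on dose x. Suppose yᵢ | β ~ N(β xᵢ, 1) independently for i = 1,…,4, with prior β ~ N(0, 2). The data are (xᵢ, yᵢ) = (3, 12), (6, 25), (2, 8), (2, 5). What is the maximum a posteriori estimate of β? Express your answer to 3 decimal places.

β̂_MAP = 3.963

log p(β | y) = −Σ(yᵢ − βxᵢ)²/(2·1) − β²/(2·2) + const.
Setting the derivative to zero: Σxᵢ(yᵢ − βxᵢ)/1 − β/2 = 0, so β = Σxᵢyᵢ / (Σxᵢ² + σ²/τ²).
Σxᵢyᵢ = 3·12 + 6·25 + 2·8 + 2·5 = 212; Σxᵢ² = 53; σ²/τ² = 0.5.
β̂_MAP = 212 / (53 + 0.5) = 212/53.5 ≈ 3.963.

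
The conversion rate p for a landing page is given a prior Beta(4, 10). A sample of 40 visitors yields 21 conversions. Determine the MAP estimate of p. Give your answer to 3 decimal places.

Prior: Beta(4, 10).
Data: 21 successes in 40 trials. The binomial likelihood contributes p^21(1−p)^19, so the posterior is Beta(4+21, 10+19) = Beta(25, 29).
For Beta(a, b) with a, b > 1 the mode is (a−1)/(a+b−2) = 24/52 ≈ 0.462.

p̂_MAP = 0.462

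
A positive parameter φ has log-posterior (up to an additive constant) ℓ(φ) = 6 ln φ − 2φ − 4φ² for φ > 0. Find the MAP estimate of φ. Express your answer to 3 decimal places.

φ̂_MAP = 0.750

ℓ'(φ) = 6/φ − 2 − 8φ. Setting this to zero and multiplying by φ: 8φ² + 2φ − 6 = 0.
φ = (−2 + √(2² + 4·8·6)) / (2·8) = (−2 + √196) / 16 = (−2 + 14)/16 = 3/4.
ℓ''(φ) = −6/φ² − 8 < 0, confirming a maximum.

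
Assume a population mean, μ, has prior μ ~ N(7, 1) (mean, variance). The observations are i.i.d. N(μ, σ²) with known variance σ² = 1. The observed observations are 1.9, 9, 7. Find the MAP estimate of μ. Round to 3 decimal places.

μ̂_MAP = 6.225

n = 3; x̄ = (1.9 + 9 + 7)/3 = 17.9/3 = 179/30 ≈ 5.9667.
For a Normal prior and Normal likelihood with known variance, the posterior is Normal; its mode equals its mean, the precision-weighted average.
Prior precision 1/σ₀² = 1/1 = 1; data precision n/σ² = 3/1 = 3.
μ̂ = (1·7 + 3·(179/30)) / (1 + 3) = 24.9/4 = 6.225.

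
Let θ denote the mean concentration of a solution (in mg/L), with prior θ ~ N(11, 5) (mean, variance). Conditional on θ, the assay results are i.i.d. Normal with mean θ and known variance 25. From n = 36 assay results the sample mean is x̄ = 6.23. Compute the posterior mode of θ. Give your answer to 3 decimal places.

θ̂_MAP = 6.812

n = 36, x̄ = 6.23.
For a Normal prior and Normal likelihood with known variance, the posterior is Normal; its mode equals its mean, the precision-weighted average.
Prior precision 1/σ₀² = 1/5 = 0.2; data precision n/σ² = 36/25 = 1.44.
θ̂ = (0.2·11 + 1.44·6.23) / (0.2 + 1.44) = 11.1712/1.64 = 6982/1025 ≈ 6.812.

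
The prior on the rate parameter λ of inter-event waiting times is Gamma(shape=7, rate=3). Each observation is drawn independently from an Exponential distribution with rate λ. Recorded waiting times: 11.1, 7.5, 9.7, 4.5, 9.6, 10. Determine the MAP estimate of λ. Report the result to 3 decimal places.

λ̂_MAP = 0.217

The Exponential(rate=λ) likelihood is ∝ λ^n e^(−λΣtᵢ). Here n = 6 and Σtᵢ = 11.1 + 7.5 + 9.7 + 4.5 + 9.6 + 10 = 52.4.
Posterior ∝ λ^6e^(−3λ) · λ^6e^(−52.4λ) = λ^12e^(−55.4λ), i.e. Gamma(13, 55.4).
Mode = (a−1)/b = 12/55.4 ≈ 0.217.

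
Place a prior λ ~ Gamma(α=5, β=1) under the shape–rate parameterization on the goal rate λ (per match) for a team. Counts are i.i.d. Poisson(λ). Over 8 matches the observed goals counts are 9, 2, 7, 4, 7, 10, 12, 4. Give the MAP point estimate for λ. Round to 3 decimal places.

Σxᵢ = 9+2+7+4+7+10+12+4 = 55, with n = 8.
Posterior ∝ λ^4e^(−1λ) · λ^55e^(−8λ) = λ^59e^(−9λ), i.e. Gamma(shape=60, rate=9).
The mode of a Gamma(a, b) with a ≥ 1 (shape–rate) is (a−1)/b = 59/9 ≈ 6.556.

λ̂_MAP = 6.556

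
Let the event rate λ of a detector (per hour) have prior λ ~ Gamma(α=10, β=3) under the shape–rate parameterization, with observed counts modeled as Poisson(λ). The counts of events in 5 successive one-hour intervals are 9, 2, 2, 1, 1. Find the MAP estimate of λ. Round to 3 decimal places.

Σxᵢ = 9+2+2+1+1 = 15, with n = 5.
Posterior ∝ λ^9e^(−3λ) · λ^15e^(−5λ) = λ^24e^(−8λ), i.e. Gamma(shape=25, rate=8).
The mode of a Gamma(a, b) with a ≥ 1 (shape–rate) is (a−1)/b = 24/8 ≈ 3.000.

λ̂_MAP = 3.000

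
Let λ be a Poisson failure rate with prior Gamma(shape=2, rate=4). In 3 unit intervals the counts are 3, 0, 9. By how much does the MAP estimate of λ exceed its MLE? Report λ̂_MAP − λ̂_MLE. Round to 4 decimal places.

MAP − MLE = -2.1429

Σxᵢ = 12. Posterior is Gamma(14, 7); MAP = (14−1)/7 = 13/7 ≈ 1.85714.
MLE = x̄ = 12/3 ≈ 4.00000.
Difference = 13/7 − 12/3 = -15/7 ≈ -2.1429.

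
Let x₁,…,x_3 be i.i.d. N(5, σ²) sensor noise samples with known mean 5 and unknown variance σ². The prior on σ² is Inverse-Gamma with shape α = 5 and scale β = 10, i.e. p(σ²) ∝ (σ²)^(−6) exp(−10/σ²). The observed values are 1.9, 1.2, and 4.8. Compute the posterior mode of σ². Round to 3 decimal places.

Sum of squared deviations about the known mean: SS = (1.9−5)² + (1.2−5)² + (4.8−5)² = 24.09.
The Normal likelihood contributes (σ²)^(−n/2) exp(−SS/(2σ²)), so the posterior is Inverse-Gamma(α + n/2, β + SS/2) = Inverse-Gamma(6.5, 22.045).
The mode of Inverse-Gamma(a, b) is b/(a+1) = 22.045/7.5 ≈ 2.939.

σ̂²_MAP = 2.939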